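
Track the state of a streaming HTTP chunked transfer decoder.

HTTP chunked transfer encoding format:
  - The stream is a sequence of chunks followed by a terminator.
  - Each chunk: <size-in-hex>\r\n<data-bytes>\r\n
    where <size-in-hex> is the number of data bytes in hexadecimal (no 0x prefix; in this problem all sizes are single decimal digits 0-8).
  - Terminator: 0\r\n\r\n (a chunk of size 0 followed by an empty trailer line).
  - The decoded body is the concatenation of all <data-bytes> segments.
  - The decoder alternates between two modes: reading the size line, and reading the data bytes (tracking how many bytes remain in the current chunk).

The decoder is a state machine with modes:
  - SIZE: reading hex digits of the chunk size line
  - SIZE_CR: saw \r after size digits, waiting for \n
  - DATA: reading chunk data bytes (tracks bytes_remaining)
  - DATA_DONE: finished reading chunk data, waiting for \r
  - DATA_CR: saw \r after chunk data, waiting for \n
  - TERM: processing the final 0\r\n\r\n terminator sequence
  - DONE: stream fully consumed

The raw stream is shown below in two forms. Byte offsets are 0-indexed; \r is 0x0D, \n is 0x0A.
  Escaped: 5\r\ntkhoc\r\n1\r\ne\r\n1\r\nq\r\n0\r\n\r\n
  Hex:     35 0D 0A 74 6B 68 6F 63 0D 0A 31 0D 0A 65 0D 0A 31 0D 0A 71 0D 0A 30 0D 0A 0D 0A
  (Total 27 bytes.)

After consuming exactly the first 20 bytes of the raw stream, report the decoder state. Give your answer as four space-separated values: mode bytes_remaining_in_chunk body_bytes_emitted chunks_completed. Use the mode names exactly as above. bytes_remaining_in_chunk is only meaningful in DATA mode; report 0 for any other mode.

Answer: DATA_DONE 0 7 2

Derivation:
Byte 0 = '5': mode=SIZE remaining=0 emitted=0 chunks_done=0
Byte 1 = 0x0D: mode=SIZE_CR remaining=0 emitted=0 chunks_done=0
Byte 2 = 0x0A: mode=DATA remaining=5 emitted=0 chunks_done=0
Byte 3 = 't': mode=DATA remaining=4 emitted=1 chunks_done=0
Byte 4 = 'k': mode=DATA remaining=3 emitted=2 chunks_done=0
Byte 5 = 'h': mode=DATA remaining=2 emitted=3 chunks_done=0
Byte 6 = 'o': mode=DATA remaining=1 emitted=4 chunks_done=0
Byte 7 = 'c': mode=DATA_DONE remaining=0 emitted=5 chunks_done=0
Byte 8 = 0x0D: mode=DATA_CR remaining=0 emitted=5 chunks_done=0
Byte 9 = 0x0A: mode=SIZE remaining=0 emitted=5 chunks_done=1
Byte 10 = '1': mode=SIZE remaining=0 emitted=5 chunks_done=1
Byte 11 = 0x0D: mode=SIZE_CR remaining=0 emitted=5 chunks_done=1
Byte 12 = 0x0A: mode=DATA remaining=1 emitted=5 chunks_done=1
Byte 13 = 'e': mode=DATA_DONE remaining=0 emitted=6 chunks_done=1
Byte 14 = 0x0D: mode=DATA_CR remaining=0 emitted=6 chunks_done=1
Byte 15 = 0x0A: mode=SIZE remaining=0 emitted=6 chunks_done=2
Byte 16 = '1': mode=SIZE remaining=0 emitted=6 chunks_done=2
Byte 17 = 0x0D: mode=SIZE_CR remaining=0 emitted=6 chunks_done=2
Byte 18 = 0x0A: mode=DATA remaining=1 emitted=6 chunks_done=2
Byte 19 = 'q': mode=DATA_DONE remaining=0 emitted=7 chunks_done=2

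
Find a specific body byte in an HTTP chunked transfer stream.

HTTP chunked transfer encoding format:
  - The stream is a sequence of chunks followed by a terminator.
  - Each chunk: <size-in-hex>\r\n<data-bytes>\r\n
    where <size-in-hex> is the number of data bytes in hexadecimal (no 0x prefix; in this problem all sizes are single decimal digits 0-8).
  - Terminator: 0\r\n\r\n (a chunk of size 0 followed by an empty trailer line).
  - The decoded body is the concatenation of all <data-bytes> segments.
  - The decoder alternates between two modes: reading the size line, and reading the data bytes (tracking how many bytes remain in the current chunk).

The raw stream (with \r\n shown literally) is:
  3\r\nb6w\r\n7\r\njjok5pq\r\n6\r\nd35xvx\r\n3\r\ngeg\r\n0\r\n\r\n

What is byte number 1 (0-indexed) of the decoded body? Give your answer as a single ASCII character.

Chunk 1: stream[0..1]='3' size=0x3=3, data at stream[3..6]='b6w' -> body[0..3], body so far='b6w'
Chunk 2: stream[8..9]='7' size=0x7=7, data at stream[11..18]='jjok5pq' -> body[3..10], body so far='b6wjjok5pq'
Chunk 3: stream[20..21]='6' size=0x6=6, data at stream[23..29]='d35xvx' -> body[10..16], body so far='b6wjjok5pqd35xvx'
Chunk 4: stream[31..32]='3' size=0x3=3, data at stream[34..37]='geg' -> body[16..19], body so far='b6wjjok5pqd35xvxgeg'
Chunk 5: stream[39..40]='0' size=0 (terminator). Final body='b6wjjok5pqd35xvxgeg' (19 bytes)
Body byte 1 = '6'

Answer: 6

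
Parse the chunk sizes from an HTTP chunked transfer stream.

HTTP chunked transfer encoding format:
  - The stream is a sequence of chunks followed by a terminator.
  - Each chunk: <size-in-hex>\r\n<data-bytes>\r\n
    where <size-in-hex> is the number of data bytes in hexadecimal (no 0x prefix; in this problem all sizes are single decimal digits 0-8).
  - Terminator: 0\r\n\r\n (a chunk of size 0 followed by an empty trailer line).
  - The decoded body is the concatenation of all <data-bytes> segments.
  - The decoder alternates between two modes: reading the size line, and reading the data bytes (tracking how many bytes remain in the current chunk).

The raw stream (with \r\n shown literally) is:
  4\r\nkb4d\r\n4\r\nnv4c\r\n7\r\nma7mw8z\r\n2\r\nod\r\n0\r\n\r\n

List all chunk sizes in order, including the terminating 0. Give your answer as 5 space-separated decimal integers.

Answer: 4 4 7 2 0

Derivation:
Chunk 1: stream[0..1]='4' size=0x4=4, data at stream[3..7]='kb4d' -> body[0..4], body so far='kb4d'
Chunk 2: stream[9..10]='4' size=0x4=4, data at stream[12..16]='nv4c' -> body[4..8], body so far='kb4dnv4c'
Chunk 3: stream[18..19]='7' size=0x7=7, data at stream[21..28]='ma7mw8z' -> body[8..15], body so far='kb4dnv4cma7mw8z'
Chunk 4: stream[30..31]='2' size=0x2=2, data at stream[33..35]='od' -> body[15..17], body so far='kb4dnv4cma7mw8zod'
Chunk 5: stream[37..38]='0' size=0 (terminator). Final body='kb4dnv4cma7mw8zod' (17 bytes)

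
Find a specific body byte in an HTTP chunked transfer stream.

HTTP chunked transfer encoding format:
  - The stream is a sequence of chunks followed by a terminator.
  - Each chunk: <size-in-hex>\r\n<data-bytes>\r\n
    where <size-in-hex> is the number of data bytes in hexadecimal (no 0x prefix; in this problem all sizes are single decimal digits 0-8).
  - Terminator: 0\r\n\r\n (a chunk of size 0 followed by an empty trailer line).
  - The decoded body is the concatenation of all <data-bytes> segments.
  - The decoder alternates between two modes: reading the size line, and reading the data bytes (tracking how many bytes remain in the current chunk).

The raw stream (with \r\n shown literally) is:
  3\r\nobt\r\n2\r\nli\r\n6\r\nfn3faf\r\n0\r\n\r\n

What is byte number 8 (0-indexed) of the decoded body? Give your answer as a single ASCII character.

Chunk 1: stream[0..1]='3' size=0x3=3, data at stream[3..6]='obt' -> body[0..3], body so far='obt'
Chunk 2: stream[8..9]='2' size=0x2=2, data at stream[11..13]='li' -> body[3..5], body so far='obtli'
Chunk 3: stream[15..16]='6' size=0x6=6, data at stream[18..24]='fn3faf' -> body[5..11], body so far='obtlifn3faf'
Chunk 4: stream[26..27]='0' size=0 (terminator). Final body='obtlifn3faf' (11 bytes)
Body byte 8 = 'f'

Answer: f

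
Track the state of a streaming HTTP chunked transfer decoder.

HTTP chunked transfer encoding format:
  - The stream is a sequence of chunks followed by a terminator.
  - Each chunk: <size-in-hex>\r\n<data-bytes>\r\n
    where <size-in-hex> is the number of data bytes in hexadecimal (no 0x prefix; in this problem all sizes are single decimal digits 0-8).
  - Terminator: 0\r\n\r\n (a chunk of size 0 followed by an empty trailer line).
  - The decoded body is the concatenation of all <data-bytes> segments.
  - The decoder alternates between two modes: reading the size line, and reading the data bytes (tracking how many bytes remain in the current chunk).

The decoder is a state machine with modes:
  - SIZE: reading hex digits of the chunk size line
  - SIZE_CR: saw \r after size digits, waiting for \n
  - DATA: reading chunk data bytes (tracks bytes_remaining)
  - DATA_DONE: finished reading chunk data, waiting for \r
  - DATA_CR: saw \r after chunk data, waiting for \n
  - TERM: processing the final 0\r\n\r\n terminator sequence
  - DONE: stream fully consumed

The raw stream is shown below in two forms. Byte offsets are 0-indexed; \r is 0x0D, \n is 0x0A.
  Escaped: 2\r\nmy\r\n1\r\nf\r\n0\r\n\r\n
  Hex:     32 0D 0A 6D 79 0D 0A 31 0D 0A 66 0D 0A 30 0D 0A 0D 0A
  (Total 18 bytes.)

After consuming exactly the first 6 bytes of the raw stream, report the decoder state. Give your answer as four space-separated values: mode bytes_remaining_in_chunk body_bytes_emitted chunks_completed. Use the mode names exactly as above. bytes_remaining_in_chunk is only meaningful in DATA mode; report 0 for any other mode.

Byte 0 = '2': mode=SIZE remaining=0 emitted=0 chunks_done=0
Byte 1 = 0x0D: mode=SIZE_CR remaining=0 emitted=0 chunks_done=0
Byte 2 = 0x0A: mode=DATA remaining=2 emitted=0 chunks_done=0
Byte 3 = 'm': mode=DATA remaining=1 emitted=1 chunks_done=0
Byte 4 = 'y': mode=DATA_DONE remaining=0 emitted=2 chunks_done=0
Byte 5 = 0x0D: mode=DATA_CR remaining=0 emitted=2 chunks_done=0

Answer: DATA_CR 0 2 0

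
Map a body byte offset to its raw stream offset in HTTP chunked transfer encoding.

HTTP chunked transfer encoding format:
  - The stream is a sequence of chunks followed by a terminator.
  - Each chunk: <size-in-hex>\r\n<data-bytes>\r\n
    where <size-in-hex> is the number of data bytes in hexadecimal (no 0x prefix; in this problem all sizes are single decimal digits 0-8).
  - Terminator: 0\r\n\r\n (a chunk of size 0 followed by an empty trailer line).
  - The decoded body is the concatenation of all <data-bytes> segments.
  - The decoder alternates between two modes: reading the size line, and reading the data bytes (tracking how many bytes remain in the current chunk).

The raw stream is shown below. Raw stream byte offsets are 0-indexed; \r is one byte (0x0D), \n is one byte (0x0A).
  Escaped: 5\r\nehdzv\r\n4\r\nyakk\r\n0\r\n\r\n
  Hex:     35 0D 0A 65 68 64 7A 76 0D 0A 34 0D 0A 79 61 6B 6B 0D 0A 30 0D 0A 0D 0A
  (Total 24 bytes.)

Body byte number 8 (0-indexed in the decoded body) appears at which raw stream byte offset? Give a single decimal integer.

Chunk 1: stream[0..1]='5' size=0x5=5, data at stream[3..8]='ehdzv' -> body[0..5], body so far='ehdzv'
Chunk 2: stream[10..11]='4' size=0x4=4, data at stream[13..17]='yakk' -> body[5..9], body so far='ehdzvyakk'
Chunk 3: stream[19..20]='0' size=0 (terminator). Final body='ehdzvyakk' (9 bytes)
Body byte 8 at stream offset 16

Answer: 16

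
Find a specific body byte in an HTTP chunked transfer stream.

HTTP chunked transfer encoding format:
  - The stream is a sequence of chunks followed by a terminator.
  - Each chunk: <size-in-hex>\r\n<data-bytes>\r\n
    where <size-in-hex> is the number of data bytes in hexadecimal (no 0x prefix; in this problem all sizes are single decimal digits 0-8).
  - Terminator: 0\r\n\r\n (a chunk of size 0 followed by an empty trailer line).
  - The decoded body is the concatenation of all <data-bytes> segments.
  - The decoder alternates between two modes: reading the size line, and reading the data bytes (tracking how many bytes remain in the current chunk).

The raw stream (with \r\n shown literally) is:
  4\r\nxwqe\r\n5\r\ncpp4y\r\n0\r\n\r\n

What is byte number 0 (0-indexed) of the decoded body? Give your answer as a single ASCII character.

Answer: x

Derivation:
Chunk 1: stream[0..1]='4' size=0x4=4, data at stream[3..7]='xwqe' -> body[0..4], body so far='xwqe'
Chunk 2: stream[9..10]='5' size=0x5=5, data at stream[12..17]='cpp4y' -> body[4..9], body so far='xwqecpp4y'
Chunk 3: stream[19..20]='0' size=0 (terminator). Final body='xwqecpp4y' (9 bytes)
Body byte 0 = 'x'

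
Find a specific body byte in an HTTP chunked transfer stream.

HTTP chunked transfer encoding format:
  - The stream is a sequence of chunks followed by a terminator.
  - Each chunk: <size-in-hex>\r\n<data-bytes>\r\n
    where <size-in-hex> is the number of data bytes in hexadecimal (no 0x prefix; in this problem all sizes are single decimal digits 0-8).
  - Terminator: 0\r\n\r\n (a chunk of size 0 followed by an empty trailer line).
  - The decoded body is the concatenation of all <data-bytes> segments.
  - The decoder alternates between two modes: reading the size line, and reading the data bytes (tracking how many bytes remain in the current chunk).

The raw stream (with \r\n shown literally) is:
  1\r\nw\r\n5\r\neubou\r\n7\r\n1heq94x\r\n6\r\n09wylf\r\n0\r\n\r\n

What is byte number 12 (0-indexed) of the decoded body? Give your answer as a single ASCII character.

Chunk 1: stream[0..1]='1' size=0x1=1, data at stream[3..4]='w' -> body[0..1], body so far='w'
Chunk 2: stream[6..7]='5' size=0x5=5, data at stream[9..14]='eubou' -> body[1..6], body so far='weubou'
Chunk 3: stream[16..17]='7' size=0x7=7, data at stream[19..26]='1heq94x' -> body[6..13], body so far='weubou1heq94x'
Chunk 4: stream[28..29]='6' size=0x6=6, data at stream[31..37]='09wylf' -> body[13..19], body so far='weubou1heq94x09wylf'
Chunk 5: stream[39..40]='0' size=0 (terminator). Final body='weubou1heq94x09wylf' (19 bytes)
Body byte 12 = 'x'

Answer: x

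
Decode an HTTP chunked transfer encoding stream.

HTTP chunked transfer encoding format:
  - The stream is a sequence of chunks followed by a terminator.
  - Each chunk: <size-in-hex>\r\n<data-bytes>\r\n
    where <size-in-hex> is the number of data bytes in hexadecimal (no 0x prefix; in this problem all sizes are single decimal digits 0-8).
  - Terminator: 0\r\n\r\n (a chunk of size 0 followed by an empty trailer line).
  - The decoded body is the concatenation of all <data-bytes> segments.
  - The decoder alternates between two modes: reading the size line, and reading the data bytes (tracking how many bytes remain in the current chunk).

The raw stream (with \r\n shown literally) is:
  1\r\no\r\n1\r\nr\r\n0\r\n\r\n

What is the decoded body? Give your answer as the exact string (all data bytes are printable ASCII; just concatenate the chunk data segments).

Answer: or

Derivation:
Chunk 1: stream[0..1]='1' size=0x1=1, data at stream[3..4]='o' -> body[0..1], body so far='o'
Chunk 2: stream[6..7]='1' size=0x1=1, data at stream[9..10]='r' -> body[1..2], body so far='or'
Chunk 3: stream[12..13]='0' size=0 (terminator). Final body='or' (2 bytes)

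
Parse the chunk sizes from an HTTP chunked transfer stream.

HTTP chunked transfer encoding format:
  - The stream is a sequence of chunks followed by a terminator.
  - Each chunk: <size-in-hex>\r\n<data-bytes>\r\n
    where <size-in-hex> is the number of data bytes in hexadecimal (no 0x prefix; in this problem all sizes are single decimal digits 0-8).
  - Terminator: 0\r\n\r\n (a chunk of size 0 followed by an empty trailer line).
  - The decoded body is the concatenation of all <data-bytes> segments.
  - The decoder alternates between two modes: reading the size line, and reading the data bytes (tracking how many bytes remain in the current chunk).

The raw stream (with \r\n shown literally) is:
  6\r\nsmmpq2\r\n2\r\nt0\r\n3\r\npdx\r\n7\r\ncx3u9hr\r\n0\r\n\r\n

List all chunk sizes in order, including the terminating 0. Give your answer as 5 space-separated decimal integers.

Answer: 6 2 3 7 0

Derivation:
Chunk 1: stream[0..1]='6' size=0x6=6, data at stream[3..9]='smmpq2' -> body[0..6], body so far='smmpq2'
Chunk 2: stream[11..12]='2' size=0x2=2, data at stream[14..16]='t0' -> body[6..8], body so far='smmpq2t0'
Chunk 3: stream[18..19]='3' size=0x3=3, data at stream[21..24]='pdx' -> body[8..11], body so far='smmpq2t0pdx'
Chunk 4: stream[26..27]='7' size=0x7=7, data at stream[29..36]='cx3u9hr' -> body[11..18], body so far='smmpq2t0pdxcx3u9hr'
Chunk 5: stream[38..39]='0' size=0 (terminator). Final body='smmpq2t0pdxcx3u9hr' (18 bytes)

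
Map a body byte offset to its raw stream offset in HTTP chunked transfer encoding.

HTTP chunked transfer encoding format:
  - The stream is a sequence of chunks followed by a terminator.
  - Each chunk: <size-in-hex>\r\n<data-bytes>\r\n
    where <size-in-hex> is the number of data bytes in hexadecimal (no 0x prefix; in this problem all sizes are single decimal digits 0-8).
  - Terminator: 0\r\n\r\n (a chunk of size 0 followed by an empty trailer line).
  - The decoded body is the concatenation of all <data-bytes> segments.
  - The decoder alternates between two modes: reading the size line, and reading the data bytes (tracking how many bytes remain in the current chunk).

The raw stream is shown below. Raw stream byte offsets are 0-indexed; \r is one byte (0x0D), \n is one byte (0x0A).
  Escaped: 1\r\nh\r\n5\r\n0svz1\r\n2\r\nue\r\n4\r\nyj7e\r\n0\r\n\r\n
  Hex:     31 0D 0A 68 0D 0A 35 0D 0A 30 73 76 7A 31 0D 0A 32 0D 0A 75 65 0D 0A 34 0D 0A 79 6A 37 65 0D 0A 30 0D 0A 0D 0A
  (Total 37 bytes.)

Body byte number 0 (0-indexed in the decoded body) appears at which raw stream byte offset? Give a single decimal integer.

Answer: 3

Derivation:
Chunk 1: stream[0..1]='1' size=0x1=1, data at stream[3..4]='h' -> body[0..1], body so far='h'
Chunk 2: stream[6..7]='5' size=0x5=5, data at stream[9..14]='0svz1' -> body[1..6], body so far='h0svz1'
Chunk 3: stream[16..17]='2' size=0x2=2, data at stream[19..21]='ue' -> body[6..8], body so far='h0svz1ue'
Chunk 4: stream[23..24]='4' size=0x4=4, data at stream[26..30]='yj7e' -> body[8..12], body so far='h0svz1ueyj7e'
Chunk 5: stream[32..33]='0' size=0 (terminator). Final body='h0svz1ueyj7e' (12 bytes)
Body byte 0 at stream offset 3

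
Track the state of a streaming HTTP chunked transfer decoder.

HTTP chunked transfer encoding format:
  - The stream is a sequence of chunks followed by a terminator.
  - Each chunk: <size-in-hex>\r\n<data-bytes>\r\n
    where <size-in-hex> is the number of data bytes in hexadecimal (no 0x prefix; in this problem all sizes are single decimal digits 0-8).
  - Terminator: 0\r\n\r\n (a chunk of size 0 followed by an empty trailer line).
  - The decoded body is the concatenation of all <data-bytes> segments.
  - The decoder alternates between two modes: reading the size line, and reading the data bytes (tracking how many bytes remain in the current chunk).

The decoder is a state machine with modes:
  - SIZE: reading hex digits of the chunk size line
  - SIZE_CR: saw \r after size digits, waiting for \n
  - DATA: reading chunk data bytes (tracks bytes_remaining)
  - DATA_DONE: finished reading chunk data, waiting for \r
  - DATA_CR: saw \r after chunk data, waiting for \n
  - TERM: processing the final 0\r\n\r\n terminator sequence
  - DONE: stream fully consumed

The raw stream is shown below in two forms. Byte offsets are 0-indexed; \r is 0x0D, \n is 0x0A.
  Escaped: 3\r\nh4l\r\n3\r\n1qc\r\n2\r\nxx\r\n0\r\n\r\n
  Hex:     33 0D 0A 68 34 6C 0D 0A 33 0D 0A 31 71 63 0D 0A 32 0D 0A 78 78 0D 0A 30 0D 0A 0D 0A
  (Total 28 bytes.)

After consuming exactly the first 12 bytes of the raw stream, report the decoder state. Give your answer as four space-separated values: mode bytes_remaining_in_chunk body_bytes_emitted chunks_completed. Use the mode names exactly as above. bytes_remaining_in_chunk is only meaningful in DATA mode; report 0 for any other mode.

Byte 0 = '3': mode=SIZE remaining=0 emitted=0 chunks_done=0
Byte 1 = 0x0D: mode=SIZE_CR remaining=0 emitted=0 chunks_done=0
Byte 2 = 0x0A: mode=DATA remaining=3 emitted=0 chunks_done=0
Byte 3 = 'h': mode=DATA remaining=2 emitted=1 chunks_done=0
Byte 4 = '4': mode=DATA remaining=1 emitted=2 chunks_done=0
Byte 5 = 'l': mode=DATA_DONE remaining=0 emitted=3 chunks_done=0
Byte 6 = 0x0D: mode=DATA_CR remaining=0 emitted=3 chunks_done=0
Byte 7 = 0x0A: mode=SIZE remaining=0 emitted=3 chunks_done=1
Byte 8 = '3': mode=SIZE remaining=0 emitted=3 chunks_done=1
Byte 9 = 0x0D: mode=SIZE_CR remaining=0 emitted=3 chunks_done=1
Byte 10 = 0x0A: mode=DATA remaining=3 emitted=3 chunks_done=1
Byte 11 = '1': mode=DATA remaining=2 emitted=4 chunks_done=1

Answer: DATA 2 4 1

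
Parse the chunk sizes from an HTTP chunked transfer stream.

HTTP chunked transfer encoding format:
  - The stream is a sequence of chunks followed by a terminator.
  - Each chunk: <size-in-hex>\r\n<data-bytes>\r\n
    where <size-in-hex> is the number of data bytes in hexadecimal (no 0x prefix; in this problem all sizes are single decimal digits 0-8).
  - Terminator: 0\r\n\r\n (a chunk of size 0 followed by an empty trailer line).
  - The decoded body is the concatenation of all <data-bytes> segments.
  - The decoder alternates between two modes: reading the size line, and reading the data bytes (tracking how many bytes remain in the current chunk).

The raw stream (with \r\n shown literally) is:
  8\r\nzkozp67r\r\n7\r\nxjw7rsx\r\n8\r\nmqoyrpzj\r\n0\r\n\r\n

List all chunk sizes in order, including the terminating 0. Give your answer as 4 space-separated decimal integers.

Chunk 1: stream[0..1]='8' size=0x8=8, data at stream[3..11]='zkozp67r' -> body[0..8], body so far='zkozp67r'
Chunk 2: stream[13..14]='7' size=0x7=7, data at stream[16..23]='xjw7rsx' -> body[8..15], body so far='zkozp67rxjw7rsx'
Chunk 3: stream[25..26]='8' size=0x8=8, data at stream[28..36]='mqoyrpzj' -> body[15..23], body so far='zkozp67rxjw7rsxmqoyrpzj'
Chunk 4: stream[38..39]='0' size=0 (terminator). Final body='zkozp67rxjw7rsxmqoyrpzj' (23 bytes)

Answer: 8 7 8 0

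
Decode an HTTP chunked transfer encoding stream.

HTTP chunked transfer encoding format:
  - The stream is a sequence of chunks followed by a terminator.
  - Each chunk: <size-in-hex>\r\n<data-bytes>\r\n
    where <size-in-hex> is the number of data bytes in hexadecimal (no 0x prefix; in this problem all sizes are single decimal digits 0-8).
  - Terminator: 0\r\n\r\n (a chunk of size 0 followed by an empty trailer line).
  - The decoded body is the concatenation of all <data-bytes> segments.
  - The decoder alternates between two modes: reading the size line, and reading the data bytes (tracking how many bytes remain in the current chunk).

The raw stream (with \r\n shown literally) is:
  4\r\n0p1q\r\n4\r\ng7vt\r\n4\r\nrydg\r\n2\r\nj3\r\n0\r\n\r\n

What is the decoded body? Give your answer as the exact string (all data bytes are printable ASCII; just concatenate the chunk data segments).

Answer: 0p1qg7vtrydgj3

Derivation:
Chunk 1: stream[0..1]='4' size=0x4=4, data at stream[3..7]='0p1q' -> body[0..4], body so far='0p1q'
Chunk 2: stream[9..10]='4' size=0x4=4, data at stream[12..16]='g7vt' -> body[4..8], body so far='0p1qg7vt'
Chunk 3: stream[18..19]='4' size=0x4=4, data at stream[21..25]='rydg' -> body[8..12], body so far='0p1qg7vtrydg'
Chunk 4: stream[27..28]='2' size=0x2=2, data at stream[30..32]='j3' -> body[12..14], body so far='0p1qg7vtrydgj3'
Chunk 5: stream[34..35]='0' size=0 (terminator). Final body='0p1qg7vtrydgj3' (14 bytes)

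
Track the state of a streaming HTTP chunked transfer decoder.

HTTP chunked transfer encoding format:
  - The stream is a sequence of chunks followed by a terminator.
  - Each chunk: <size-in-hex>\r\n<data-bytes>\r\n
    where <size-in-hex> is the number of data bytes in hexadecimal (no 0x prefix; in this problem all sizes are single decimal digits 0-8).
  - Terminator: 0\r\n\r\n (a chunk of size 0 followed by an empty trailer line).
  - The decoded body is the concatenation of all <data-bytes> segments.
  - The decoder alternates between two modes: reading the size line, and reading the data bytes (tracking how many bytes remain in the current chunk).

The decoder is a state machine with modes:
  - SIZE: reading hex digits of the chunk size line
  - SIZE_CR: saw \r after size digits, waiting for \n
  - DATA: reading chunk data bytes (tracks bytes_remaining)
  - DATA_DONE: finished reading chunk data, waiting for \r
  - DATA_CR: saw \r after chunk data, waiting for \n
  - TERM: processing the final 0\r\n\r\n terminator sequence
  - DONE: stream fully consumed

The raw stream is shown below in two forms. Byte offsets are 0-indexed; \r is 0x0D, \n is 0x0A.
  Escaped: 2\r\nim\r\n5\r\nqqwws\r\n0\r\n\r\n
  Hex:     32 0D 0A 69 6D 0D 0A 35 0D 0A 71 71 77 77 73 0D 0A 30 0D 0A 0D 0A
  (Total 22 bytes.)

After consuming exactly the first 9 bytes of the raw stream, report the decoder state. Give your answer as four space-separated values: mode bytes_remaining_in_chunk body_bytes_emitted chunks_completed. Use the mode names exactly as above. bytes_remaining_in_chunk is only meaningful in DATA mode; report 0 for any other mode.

Answer: SIZE_CR 0 2 1

Derivation:
Byte 0 = '2': mode=SIZE remaining=0 emitted=0 chunks_done=0
Byte 1 = 0x0D: mode=SIZE_CR remaining=0 emitted=0 chunks_done=0
Byte 2 = 0x0A: mode=DATA remaining=2 emitted=0 chunks_done=0
Byte 3 = 'i': mode=DATA remaining=1 emitted=1 chunks_done=0
Byte 4 = 'm': mode=DATA_DONE remaining=0 emitted=2 chunks_done=0
Byte 5 = 0x0D: mode=DATA_CR remaining=0 emitted=2 chunks_done=0
Byte 6 = 0x0A: mode=SIZE remaining=0 emitted=2 chunks_done=1
Byte 7 = '5': mode=SIZE remaining=0 emitted=2 chunks_done=1
Byte 8 = 0x0D: mode=SIZE_CR remaining=0 emitted=2 chunks_done=1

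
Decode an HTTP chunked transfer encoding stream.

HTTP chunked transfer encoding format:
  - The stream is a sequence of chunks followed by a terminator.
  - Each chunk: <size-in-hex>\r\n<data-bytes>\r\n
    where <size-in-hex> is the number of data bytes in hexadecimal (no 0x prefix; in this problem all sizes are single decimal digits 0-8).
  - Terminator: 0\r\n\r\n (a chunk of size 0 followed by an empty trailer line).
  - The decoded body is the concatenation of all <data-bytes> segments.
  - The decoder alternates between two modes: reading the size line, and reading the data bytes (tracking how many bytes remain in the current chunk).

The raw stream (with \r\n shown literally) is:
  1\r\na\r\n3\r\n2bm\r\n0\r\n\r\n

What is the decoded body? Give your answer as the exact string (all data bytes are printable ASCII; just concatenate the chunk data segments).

Chunk 1: stream[0..1]='1' size=0x1=1, data at stream[3..4]='a' -> body[0..1], body so far='a'
Chunk 2: stream[6..7]='3' size=0x3=3, data at stream[9..12]='2bm' -> body[1..4], body so far='a2bm'
Chunk 3: stream[14..15]='0' size=0 (terminator). Final body='a2bm' (4 bytes)

Answer: a2bm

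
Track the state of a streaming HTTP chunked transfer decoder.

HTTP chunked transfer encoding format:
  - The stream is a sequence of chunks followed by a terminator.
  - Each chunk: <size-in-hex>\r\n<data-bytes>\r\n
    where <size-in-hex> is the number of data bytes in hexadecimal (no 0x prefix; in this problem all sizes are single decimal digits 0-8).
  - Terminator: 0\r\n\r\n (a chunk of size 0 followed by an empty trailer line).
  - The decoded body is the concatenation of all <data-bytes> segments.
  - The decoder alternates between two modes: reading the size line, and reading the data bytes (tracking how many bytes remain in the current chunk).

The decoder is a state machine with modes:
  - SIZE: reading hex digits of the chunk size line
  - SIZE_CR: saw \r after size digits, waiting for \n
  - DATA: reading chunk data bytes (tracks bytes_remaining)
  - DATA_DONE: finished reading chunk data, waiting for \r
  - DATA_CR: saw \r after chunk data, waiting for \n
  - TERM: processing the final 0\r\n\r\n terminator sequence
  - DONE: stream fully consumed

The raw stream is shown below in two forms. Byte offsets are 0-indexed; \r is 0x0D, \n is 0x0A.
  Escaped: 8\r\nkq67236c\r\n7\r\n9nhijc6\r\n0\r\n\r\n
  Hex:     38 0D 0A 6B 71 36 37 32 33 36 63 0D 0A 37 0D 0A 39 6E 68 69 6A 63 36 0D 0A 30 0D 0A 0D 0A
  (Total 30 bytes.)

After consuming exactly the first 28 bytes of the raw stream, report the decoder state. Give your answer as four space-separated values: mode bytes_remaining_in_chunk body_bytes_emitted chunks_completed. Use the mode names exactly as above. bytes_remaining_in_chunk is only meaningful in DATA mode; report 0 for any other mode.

Byte 0 = '8': mode=SIZE remaining=0 emitted=0 chunks_done=0
Byte 1 = 0x0D: mode=SIZE_CR remaining=0 emitted=0 chunks_done=0
Byte 2 = 0x0A: mode=DATA remaining=8 emitted=0 chunks_done=0
Byte 3 = 'k': mode=DATA remaining=7 emitted=1 chunks_done=0
Byte 4 = 'q': mode=DATA remaining=6 emitted=2 chunks_done=0
Byte 5 = '6': mode=DATA remaining=5 emitted=3 chunks_done=0
Byte 6 = '7': mode=DATA remaining=4 emitted=4 chunks_done=0
Byte 7 = '2': mode=DATA remaining=3 emitted=5 chunks_done=0
Byte 8 = '3': mode=DATA remaining=2 emitted=6 chunks_done=0
Byte 9 = '6': mode=DATA remaining=1 emitted=7 chunks_done=0
Byte 10 = 'c': mode=DATA_DONE remaining=0 emitted=8 chunks_done=0
Byte 11 = 0x0D: mode=DATA_CR remaining=0 emitted=8 chunks_done=0
Byte 12 = 0x0A: mode=SIZE remaining=0 emitted=8 chunks_done=1
Byte 13 = '7': mode=SIZE remaining=0 emitted=8 chunks_done=1
Byte 14 = 0x0D: mode=SIZE_CR remaining=0 emitted=8 chunks_done=1
Byte 15 = 0x0A: mode=DATA remaining=7 emitted=8 chunks_done=1
Byte 16 = '9': mode=DATA remaining=6 emitted=9 chunks_done=1
Byte 17 = 'n': mode=DATA remaining=5 emitted=10 chunks_done=1
Byte 18 = 'h': mode=DATA remaining=4 emitted=11 chunks_done=1
Byte 19 = 'i': mode=DATA remaining=3 emitted=12 chunks_done=1
Byte 20 = 'j': mode=DATA remaining=2 emitted=13 chunks_done=1
Byte 21 = 'c': mode=DATA remaining=1 emitted=14 chunks_done=1
Byte 22 = '6': mode=DATA_DONE remaining=0 emitted=15 chunks_done=1
Byte 23 = 0x0D: mode=DATA_CR remaining=0 emitted=15 chunks_done=1
Byte 24 = 0x0A: mode=SIZE remaining=0 emitted=15 chunks_done=2
Byte 25 = '0': mode=SIZE remaining=0 emitted=15 chunks_done=2
Byte 26 = 0x0D: mode=SIZE_CR remaining=0 emitted=15 chunks_done=2
Byte 27 = 0x0A: mode=TERM remaining=0 emitted=15 chunks_done=2

Answer: TERM 0 15 2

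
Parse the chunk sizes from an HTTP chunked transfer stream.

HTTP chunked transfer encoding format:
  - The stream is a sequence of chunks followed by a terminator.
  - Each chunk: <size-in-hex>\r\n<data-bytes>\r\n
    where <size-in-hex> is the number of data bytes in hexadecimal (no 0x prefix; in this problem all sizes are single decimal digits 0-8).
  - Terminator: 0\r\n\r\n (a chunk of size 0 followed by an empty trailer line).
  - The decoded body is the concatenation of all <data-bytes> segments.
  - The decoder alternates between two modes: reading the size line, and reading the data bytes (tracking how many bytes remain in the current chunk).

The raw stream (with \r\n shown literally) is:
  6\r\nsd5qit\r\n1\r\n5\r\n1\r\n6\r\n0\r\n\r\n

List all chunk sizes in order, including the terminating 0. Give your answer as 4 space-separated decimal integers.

Chunk 1: stream[0..1]='6' size=0x6=6, data at stream[3..9]='sd5qit' -> body[0..6], body so far='sd5qit'
Chunk 2: stream[11..12]='1' size=0x1=1, data at stream[14..15]='5' -> body[6..7], body so far='sd5qit5'
Chunk 3: stream[17..18]='1' size=0x1=1, data at stream[20..21]='6' -> body[7..8], body so far='sd5qit56'
Chunk 4: stream[23..24]='0' size=0 (terminator). Final body='sd5qit56' (8 bytes)

Answer: 6 1 1 0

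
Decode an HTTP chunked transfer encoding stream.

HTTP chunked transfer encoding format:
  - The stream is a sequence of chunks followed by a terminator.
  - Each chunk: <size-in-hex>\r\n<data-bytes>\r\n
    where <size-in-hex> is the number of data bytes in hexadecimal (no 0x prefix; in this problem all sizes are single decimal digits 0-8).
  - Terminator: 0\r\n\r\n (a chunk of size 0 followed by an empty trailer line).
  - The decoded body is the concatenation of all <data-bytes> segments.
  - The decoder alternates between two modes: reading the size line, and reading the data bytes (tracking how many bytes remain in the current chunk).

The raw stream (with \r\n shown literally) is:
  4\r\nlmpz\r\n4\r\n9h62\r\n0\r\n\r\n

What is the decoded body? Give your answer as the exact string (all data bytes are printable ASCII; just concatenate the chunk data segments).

Chunk 1: stream[0..1]='4' size=0x4=4, data at stream[3..7]='lmpz' -> body[0..4], body so far='lmpz'
Chunk 2: stream[9..10]='4' size=0x4=4, data at stream[12..16]='9h62' -> body[4..8], body so far='lmpz9h62'
Chunk 3: stream[18..19]='0' size=0 (terminator). Final body='lmpz9h62' (8 bytes)

Answer: lmpz9h62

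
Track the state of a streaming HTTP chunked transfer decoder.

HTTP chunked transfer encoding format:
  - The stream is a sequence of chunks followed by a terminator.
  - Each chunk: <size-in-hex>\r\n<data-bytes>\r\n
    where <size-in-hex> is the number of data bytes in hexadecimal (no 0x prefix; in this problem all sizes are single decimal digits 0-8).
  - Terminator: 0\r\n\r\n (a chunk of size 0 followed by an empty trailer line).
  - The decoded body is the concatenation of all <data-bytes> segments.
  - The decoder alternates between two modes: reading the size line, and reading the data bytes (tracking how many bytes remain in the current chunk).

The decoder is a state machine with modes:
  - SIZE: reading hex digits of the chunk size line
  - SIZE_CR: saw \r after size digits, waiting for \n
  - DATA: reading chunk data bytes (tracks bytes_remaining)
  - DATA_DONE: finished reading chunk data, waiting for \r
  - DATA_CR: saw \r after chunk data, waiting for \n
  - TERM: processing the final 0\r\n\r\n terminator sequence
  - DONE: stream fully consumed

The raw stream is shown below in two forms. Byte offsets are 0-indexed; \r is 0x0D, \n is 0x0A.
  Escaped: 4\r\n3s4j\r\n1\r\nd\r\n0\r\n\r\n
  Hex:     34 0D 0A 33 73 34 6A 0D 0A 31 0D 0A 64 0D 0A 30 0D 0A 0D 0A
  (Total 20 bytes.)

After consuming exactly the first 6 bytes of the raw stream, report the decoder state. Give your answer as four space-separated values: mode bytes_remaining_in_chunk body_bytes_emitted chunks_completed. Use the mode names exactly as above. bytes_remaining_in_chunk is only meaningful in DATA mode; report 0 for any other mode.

Byte 0 = '4': mode=SIZE remaining=0 emitted=0 chunks_done=0
Byte 1 = 0x0D: mode=SIZE_CR remaining=0 emitted=0 chunks_done=0
Byte 2 = 0x0A: mode=DATA remaining=4 emitted=0 chunks_done=0
Byte 3 = '3': mode=DATA remaining=3 emitted=1 chunks_done=0
Byte 4 = 's': mode=DATA remaining=2 emitted=2 chunks_done=0
Byte 5 = '4': mode=DATA remaining=1 emitted=3 chunks_done=0

Answer: DATA 1 3 0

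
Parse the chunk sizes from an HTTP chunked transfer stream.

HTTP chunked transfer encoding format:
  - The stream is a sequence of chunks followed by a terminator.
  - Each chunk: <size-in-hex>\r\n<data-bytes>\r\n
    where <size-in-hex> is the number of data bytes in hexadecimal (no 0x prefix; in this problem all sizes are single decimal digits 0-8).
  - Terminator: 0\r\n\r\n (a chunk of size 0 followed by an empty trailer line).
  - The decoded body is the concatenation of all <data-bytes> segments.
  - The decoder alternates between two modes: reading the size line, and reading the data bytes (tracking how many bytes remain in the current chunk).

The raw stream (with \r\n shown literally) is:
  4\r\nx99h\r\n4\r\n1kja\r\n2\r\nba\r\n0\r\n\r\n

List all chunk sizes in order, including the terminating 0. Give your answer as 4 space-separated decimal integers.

Answer: 4 4 2 0

Derivation:
Chunk 1: stream[0..1]='4' size=0x4=4, data at stream[3..7]='x99h' -> body[0..4], body so far='x99h'
Chunk 2: stream[9..10]='4' size=0x4=4, data at stream[12..16]='1kja' -> body[4..8], body so far='x99h1kja'
Chunk 3: stream[18..19]='2' size=0x2=2, data at stream[21..23]='ba' -> body[8..10], body so far='x99h1kjaba'
Chunk 4: stream[25..26]='0' size=0 (terminator). Final body='x99h1kjaba' (10 bytes)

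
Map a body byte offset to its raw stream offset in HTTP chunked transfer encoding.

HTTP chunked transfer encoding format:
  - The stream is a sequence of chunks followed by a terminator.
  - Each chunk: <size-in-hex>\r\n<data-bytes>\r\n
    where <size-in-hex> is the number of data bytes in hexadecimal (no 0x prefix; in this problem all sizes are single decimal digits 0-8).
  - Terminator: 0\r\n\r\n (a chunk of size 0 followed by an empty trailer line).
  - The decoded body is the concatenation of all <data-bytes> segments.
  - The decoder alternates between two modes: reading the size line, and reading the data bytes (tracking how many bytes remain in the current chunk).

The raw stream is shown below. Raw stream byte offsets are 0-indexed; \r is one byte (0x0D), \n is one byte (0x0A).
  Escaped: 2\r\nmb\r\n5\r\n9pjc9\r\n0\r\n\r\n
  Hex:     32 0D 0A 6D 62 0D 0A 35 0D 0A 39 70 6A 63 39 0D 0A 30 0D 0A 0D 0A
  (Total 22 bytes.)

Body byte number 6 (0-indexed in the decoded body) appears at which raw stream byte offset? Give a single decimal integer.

Chunk 1: stream[0..1]='2' size=0x2=2, data at stream[3..5]='mb' -> body[0..2], body so far='mb'
Chunk 2: stream[7..8]='5' size=0x5=5, data at stream[10..15]='9pjc9' -> body[2..7], body so far='mb9pjc9'
Chunk 3: stream[17..18]='0' size=0 (terminator). Final body='mb9pjc9' (7 bytes)
Body byte 6 at stream offset 14

Answer: 14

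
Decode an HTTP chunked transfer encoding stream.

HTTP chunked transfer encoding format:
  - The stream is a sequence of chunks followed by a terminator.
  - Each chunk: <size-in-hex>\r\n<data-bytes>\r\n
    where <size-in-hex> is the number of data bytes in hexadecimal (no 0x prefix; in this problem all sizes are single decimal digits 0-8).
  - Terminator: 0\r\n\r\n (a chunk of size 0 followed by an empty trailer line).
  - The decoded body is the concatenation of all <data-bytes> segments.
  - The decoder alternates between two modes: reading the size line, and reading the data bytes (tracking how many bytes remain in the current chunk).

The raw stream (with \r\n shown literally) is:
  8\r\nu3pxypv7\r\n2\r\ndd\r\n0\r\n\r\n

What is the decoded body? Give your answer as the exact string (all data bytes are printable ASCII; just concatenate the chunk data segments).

Answer: u3pxypv7dd

Derivation:
Chunk 1: stream[0..1]='8' size=0x8=8, data at stream[3..11]='u3pxypv7' -> body[0..8], body so far='u3pxypv7'
Chunk 2: stream[13..14]='2' size=0x2=2, data at stream[16..18]='dd' -> body[8..10], body so far='u3pxypv7dd'
Chunk 3: stream[20..21]='0' size=0 (terminator). Final body='u3pxypv7dd' (10 bytes)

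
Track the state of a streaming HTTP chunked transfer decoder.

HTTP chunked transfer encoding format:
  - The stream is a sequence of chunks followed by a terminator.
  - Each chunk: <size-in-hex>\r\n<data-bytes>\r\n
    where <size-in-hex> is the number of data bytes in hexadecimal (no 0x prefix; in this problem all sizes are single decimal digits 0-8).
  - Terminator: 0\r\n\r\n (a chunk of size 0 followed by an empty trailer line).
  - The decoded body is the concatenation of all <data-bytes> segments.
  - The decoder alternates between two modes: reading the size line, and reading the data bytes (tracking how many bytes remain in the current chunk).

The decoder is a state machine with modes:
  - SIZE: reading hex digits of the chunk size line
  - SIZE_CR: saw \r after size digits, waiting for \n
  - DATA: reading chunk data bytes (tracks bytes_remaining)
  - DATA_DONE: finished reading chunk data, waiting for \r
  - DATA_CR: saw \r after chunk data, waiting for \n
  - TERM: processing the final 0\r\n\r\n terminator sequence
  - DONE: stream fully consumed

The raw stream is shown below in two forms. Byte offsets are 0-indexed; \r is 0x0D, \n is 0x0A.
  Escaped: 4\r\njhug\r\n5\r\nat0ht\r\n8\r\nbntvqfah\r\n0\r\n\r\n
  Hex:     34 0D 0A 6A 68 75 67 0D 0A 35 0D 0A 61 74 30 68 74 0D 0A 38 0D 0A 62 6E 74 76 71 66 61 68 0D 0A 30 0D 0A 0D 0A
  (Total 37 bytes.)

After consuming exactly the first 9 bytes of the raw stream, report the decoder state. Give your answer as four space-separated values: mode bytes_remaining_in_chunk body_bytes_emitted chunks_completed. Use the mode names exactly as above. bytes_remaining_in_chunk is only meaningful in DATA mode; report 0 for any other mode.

Byte 0 = '4': mode=SIZE remaining=0 emitted=0 chunks_done=0
Byte 1 = 0x0D: mode=SIZE_CR remaining=0 emitted=0 chunks_done=0
Byte 2 = 0x0A: mode=DATA remaining=4 emitted=0 chunks_done=0
Byte 3 = 'j': mode=DATA remaining=3 emitted=1 chunks_done=0
Byte 4 = 'h': mode=DATA remaining=2 emitted=2 chunks_done=0
Byte 5 = 'u': mode=DATA remaining=1 emitted=3 chunks_done=0
Byte 6 = 'g': mode=DATA_DONE remaining=0 emitted=4 chunks_done=0
Byte 7 = 0x0D: mode=DATA_CR remaining=0 emitted=4 chunks_done=0
Byte 8 = 0x0A: mode=SIZE remaining=0 emitted=4 chunks_done=1

Answer: SIZE 0 4 1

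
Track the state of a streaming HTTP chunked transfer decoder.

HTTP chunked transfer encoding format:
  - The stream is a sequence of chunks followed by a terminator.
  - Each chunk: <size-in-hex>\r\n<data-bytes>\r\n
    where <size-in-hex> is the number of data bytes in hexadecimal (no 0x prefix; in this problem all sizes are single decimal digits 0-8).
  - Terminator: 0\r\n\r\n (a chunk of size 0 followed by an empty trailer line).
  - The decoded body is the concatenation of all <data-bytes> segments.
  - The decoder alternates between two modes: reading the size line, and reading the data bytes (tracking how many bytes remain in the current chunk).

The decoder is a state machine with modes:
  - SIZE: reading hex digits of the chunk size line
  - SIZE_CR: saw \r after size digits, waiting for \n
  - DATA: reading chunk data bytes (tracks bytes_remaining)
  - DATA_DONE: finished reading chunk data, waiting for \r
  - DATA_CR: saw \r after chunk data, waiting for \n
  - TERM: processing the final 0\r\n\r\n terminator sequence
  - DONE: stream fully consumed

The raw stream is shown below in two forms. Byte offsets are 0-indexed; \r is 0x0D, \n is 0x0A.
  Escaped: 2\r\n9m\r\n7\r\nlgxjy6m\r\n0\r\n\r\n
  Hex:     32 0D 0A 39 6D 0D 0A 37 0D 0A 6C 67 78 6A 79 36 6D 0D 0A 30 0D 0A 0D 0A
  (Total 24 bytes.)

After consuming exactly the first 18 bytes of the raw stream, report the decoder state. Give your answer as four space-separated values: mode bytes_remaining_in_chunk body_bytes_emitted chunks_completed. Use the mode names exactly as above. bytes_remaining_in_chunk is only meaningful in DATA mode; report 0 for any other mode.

Byte 0 = '2': mode=SIZE remaining=0 emitted=0 chunks_done=0
Byte 1 = 0x0D: mode=SIZE_CR remaining=0 emitted=0 chunks_done=0
Byte 2 = 0x0A: mode=DATA remaining=2 emitted=0 chunks_done=0
Byte 3 = '9': mode=DATA remaining=1 emitted=1 chunks_done=0
Byte 4 = 'm': mode=DATA_DONE remaining=0 emitted=2 chunks_done=0
Byte 5 = 0x0D: mode=DATA_CR remaining=0 emitted=2 chunks_done=0
Byte 6 = 0x0A: mode=SIZE remaining=0 emitted=2 chunks_done=1
Byte 7 = '7': mode=SIZE remaining=0 emitted=2 chunks_done=1
Byte 8 = 0x0D: mode=SIZE_CR remaining=0 emitted=2 chunks_done=1
Byte 9 = 0x0A: mode=DATA remaining=7 emitted=2 chunks_done=1
Byte 10 = 'l': mode=DATA remaining=6 emitted=3 chunks_done=1
Byte 11 = 'g': mode=DATA remaining=5 emitted=4 chunks_done=1
Byte 12 = 'x': mode=DATA remaining=4 emitted=5 chunks_done=1
Byte 13 = 'j': mode=DATA remaining=3 emitted=6 chunks_done=1
Byte 14 = 'y': mode=DATA remaining=2 emitted=7 chunks_done=1
Byte 15 = '6': mode=DATA remaining=1 emitted=8 chunks_done=1
Byte 16 = 'm': mode=DATA_DONE remaining=0 emitted=9 chunks_done=1
Byte 17 = 0x0D: mode=DATA_CR remaining=0 emitted=9 chunks_done=1

Answer: DATA_CR 0 9 1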